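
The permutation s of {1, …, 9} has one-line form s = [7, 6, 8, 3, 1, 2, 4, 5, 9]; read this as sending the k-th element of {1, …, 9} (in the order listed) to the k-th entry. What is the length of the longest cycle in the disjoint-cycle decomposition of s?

6

Decomposing into disjoint cycles gives (1 7 4 3 8 5)(2 6); the longest has length 6.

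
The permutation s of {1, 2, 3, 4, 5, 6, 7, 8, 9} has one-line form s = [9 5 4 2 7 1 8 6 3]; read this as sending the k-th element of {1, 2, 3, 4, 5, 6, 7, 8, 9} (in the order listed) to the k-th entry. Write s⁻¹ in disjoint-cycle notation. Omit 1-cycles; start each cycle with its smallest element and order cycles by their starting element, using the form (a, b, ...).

The cycle decomposition of s is (1, 9, 3, 4, 2, 5, 7, 8, 6).
Reversing each cycle (and rotating so the smallest element leads) gives s⁻¹ = (1, 6, 8, 7, 5, 2, 4, 3, 9).

(1, 6, 8, 7, 5, 2, 4, 3, 9)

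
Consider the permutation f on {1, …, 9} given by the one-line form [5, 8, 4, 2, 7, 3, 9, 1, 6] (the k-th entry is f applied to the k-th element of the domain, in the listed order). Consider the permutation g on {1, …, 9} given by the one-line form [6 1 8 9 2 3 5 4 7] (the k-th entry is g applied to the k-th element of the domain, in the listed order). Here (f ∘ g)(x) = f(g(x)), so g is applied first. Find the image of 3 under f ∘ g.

(f ∘ g)(3) = f(g(3)). g(3) = 8, then f(8) = 1. So (f ∘ g)(3) = 1.

1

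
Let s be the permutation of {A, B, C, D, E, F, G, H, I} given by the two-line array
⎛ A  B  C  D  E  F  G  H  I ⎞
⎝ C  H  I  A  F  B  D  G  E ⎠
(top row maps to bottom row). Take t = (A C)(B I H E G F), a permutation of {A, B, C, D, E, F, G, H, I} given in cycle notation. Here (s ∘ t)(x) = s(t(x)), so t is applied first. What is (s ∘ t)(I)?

G

(s ∘ t)(I) = s(t(I)). t(I) = H, then s(H) = G. So (s ∘ t)(I) = G.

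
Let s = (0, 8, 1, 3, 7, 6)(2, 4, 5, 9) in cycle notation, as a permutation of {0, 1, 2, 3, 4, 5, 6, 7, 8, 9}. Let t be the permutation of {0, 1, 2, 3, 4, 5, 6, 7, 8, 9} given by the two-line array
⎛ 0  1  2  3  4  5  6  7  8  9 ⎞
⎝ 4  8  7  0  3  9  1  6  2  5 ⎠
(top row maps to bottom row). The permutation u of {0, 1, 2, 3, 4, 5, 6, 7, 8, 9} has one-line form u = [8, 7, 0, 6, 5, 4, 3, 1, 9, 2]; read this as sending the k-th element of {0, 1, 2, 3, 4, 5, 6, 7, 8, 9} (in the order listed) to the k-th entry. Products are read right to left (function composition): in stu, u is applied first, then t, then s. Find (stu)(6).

Apply the permutations in order: u(6) = 3, then t(3) = 0, then s(0) = 8. So (stu)(6) = 8.

8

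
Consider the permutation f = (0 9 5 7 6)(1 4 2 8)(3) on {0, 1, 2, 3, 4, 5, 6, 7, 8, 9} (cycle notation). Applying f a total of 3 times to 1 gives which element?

8

1 lies in the 4-cycle (1 4 2 8).
Advancing 3 steps from 1: 1 → 4 → 2 → 8.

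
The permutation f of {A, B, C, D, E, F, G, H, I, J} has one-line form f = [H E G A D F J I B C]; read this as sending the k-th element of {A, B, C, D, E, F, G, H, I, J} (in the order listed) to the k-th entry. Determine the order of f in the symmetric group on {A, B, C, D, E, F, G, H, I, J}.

6

Writing f as disjoint cycles, the cycle lengths are 6, 3, 1.
Since disjoint cycles commute, ord(f) = lcm(6, 3) = 6.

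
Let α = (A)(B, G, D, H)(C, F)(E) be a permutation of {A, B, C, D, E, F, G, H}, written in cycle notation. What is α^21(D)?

D lies in the 4-cycle (B, G, D, H).
Powers repeat with period 4 on this cycle, and 21 mod 4 = 1, so α^21(D) = α^1(D).
Advancing 1 step from D: D → H.

H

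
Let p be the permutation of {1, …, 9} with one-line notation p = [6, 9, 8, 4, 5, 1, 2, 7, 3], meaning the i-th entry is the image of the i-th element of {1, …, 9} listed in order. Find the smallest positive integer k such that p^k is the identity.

10

The disjoint-cycle form of p has cycle lengths 5, 2, 1, 1.
Since disjoint cycles commute, ord(p) = lcm(5, 2) = 10.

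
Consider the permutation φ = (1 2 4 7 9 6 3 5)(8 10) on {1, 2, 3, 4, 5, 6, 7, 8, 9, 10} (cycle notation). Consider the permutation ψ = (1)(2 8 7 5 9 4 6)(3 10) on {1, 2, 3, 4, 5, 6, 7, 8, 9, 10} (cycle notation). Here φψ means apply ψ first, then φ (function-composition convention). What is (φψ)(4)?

3

(φψ)(4) = φ(ψ(4)). ψ(4) = 6, then φ(6) = 3. So (φψ)(4) = 3.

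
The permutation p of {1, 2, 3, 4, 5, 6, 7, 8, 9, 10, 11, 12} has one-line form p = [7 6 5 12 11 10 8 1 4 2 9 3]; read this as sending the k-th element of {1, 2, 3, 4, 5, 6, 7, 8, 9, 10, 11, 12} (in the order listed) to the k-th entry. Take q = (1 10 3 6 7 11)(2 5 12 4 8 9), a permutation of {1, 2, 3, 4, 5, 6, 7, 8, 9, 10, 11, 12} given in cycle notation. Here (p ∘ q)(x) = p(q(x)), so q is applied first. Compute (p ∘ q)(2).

11

(p ∘ q)(2) = p(q(2)). q(2) = 5, then p(5) = 11. So (p ∘ q)(2) = 11.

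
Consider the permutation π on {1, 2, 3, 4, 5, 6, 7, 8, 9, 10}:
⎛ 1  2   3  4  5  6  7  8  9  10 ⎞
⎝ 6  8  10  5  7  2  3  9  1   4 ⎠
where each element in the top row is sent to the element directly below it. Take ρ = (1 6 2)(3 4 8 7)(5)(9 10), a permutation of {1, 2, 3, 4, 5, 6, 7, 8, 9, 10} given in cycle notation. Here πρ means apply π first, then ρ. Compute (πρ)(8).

π(8) = 9, then ρ(9) = 10; composing gives (πρ)(8) = 10.

10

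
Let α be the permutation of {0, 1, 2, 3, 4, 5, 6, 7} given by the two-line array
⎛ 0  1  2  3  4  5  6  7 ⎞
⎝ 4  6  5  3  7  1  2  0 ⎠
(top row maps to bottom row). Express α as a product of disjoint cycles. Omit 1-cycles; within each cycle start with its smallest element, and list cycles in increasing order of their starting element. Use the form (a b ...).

Start at 0 and follow images: 0 → 4 → 7 → 0, giving the cycle (0 4 7).
Continuing from each remaining unvisited element yields (0 4 7)(1 6 2 5).

(0 4 7)(1 6 2 5)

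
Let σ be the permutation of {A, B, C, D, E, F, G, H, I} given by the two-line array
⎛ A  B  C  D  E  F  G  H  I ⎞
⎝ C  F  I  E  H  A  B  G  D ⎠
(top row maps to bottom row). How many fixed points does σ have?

No element satisfies σ(x) = x, so there are 0 fixed points.

0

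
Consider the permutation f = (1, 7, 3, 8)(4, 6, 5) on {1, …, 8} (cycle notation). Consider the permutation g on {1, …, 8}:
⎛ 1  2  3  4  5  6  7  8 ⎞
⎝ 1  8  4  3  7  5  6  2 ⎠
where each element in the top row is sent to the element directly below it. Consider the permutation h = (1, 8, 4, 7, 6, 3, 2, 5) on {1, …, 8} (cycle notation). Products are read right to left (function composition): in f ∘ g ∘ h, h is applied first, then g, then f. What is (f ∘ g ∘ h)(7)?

4

Chase 7: h(7) = 6; g(6) = 5; f(5) = 4. Hence (f ∘ g ∘ h)(7) = 4.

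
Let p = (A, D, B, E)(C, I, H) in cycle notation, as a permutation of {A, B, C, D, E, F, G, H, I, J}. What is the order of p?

12

The disjoint cycles have lengths 4, 3, 1, 1, 1.
The order is lcm(4, 3) = 12.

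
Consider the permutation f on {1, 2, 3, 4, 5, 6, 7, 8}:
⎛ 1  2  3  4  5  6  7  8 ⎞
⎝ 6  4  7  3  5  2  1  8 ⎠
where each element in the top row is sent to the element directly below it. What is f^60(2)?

2

Tracing 2 → 4 → … returns to 2 after 6 steps, so 2 lies in a 6-cycle (1 6 2 4 3 7).
On a 6-cycle, f^6 is the identity, so f^60 = f^0 there (60 ≡ 0 mod 6).
So f^60(2) = 2.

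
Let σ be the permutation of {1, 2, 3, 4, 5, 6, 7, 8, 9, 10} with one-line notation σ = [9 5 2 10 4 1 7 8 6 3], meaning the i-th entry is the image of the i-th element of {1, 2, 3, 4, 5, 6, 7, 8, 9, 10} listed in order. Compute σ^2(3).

5

Tracing 3 → 2 → … returns to 3 after 5 steps, so 3 lies in a 5-cycle (2, 5, 4, 10, 3).
Stepping 2 places around the cycle: 3 → 2 → 5.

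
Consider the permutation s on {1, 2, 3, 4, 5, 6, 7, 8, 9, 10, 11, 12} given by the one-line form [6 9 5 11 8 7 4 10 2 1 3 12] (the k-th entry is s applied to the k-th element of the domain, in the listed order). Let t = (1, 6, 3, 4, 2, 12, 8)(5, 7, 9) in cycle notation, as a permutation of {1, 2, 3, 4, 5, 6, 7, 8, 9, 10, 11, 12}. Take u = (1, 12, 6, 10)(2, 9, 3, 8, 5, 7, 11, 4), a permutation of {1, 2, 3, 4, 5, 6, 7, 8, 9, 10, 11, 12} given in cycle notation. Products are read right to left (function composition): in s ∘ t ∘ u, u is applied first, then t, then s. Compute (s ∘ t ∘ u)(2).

8

Chase 2: u(2) = 9; t(9) = 5; s(5) = 8. Hence (s ∘ t ∘ u)(2) = 8.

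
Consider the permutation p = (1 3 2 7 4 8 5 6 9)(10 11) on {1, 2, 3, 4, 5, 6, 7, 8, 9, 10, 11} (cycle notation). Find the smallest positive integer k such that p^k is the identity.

The cycle type of p is (9, 2).
The order is lcm(9, 2) = 18.

18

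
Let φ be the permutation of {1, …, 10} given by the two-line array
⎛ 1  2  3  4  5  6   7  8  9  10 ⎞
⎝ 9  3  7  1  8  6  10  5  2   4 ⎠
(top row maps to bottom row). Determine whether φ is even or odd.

odd

In disjoint-cycle form the cycle lengths are 7, 2, 1.
A cycle of length ℓ contributes ℓ−1 transpositions, so φ is a product of 6 + 1 = 7 transpositions — odd.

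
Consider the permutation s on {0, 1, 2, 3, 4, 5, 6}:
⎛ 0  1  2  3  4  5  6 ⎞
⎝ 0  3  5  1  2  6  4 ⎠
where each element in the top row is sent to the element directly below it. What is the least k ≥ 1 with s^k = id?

4

The disjoint-cycle form of s has cycle lengths 4, 2, 1.
The order is lcm(4, 2) = 4.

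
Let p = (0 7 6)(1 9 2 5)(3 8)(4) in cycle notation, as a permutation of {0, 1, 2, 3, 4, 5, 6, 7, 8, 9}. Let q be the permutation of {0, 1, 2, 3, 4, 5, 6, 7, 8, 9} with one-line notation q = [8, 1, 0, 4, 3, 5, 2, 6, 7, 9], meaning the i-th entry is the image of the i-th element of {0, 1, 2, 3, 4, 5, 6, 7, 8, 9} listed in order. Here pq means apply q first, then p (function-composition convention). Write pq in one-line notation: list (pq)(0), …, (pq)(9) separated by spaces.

(pq)(x) = p(q(x)). Computing each image: p(q(0)) = p(8) = 3, p(q(1)) = p(1) = 9, p(q(2)) = p(0) = 7, p(q(3)) = p(4) = 4, p(q(4)) = p(3) = 8, p(q(5)) = p(5) = 1, p(q(6)) = p(2) = 5, p(q(7)) = p(6) = 0, p(q(8)) = p(7) = 6, p(q(9)) = p(9) = 2.
Hence pq = [3 9 7 4 8 1 5 0 6 2].

3 9 7 4 8 1 5 0 6 2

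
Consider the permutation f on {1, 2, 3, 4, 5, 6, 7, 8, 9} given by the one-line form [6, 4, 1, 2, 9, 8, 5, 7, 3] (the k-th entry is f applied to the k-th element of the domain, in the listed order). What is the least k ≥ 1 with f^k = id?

Decomposing into disjoint cycles gives cycle lengths 7, 2.
Since disjoint cycles commute, ord(f) = lcm(7, 2) = 14.

14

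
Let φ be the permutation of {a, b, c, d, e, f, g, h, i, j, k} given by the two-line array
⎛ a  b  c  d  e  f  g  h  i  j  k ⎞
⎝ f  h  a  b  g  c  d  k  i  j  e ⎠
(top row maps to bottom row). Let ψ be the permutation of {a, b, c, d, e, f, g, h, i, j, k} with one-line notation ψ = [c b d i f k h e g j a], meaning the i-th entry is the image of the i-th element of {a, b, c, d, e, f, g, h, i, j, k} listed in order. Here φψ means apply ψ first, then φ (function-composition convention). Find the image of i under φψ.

(φψ)(i) = φ(ψ(i)). ψ(i) = g, then φ(g) = d. So (φψ)(i) = d.

d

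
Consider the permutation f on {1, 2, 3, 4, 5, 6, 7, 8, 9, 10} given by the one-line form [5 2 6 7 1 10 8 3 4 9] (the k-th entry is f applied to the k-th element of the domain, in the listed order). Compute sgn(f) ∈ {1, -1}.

-1

In disjoint-cycle form the cycle lengths are 7, 2, 1.
A cycle is odd iff its length is even; f has 1 even-length cycle, so sgn(f) = (−1)^1 and f is odd.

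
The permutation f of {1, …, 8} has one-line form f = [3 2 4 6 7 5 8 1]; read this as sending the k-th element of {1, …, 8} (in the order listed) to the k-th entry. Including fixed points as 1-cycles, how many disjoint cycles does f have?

2

The cycle decomposition is (1 3 4 6 5 7 8)(2), which has 2 cycles (counting 1-cycles).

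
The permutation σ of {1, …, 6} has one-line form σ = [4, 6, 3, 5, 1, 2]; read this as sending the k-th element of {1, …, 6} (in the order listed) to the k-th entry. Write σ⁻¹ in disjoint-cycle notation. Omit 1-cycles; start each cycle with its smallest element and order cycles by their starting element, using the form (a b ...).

The cycle decomposition of σ is (1 4 5)(2 6).
Reversing each cycle (and rotating so the smallest element leads) gives σ⁻¹ = (1 5 4)(2 6).

(1 5 4)(2 6)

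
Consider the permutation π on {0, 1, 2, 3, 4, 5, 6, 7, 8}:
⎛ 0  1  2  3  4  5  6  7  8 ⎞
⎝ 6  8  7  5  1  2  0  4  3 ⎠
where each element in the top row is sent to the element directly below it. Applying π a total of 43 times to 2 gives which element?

7

Tracing 2 → 7 → … returns to 2 after 7 steps, so 2 lies in a 7-cycle (1, 8, 3, 5, 2, 7, 4).
Powers repeat with period 7 on this cycle, and 43 mod 7 = 1, so π^43(2) = π^1(2).
Stepping 1 place around the cycle: 2 → 7.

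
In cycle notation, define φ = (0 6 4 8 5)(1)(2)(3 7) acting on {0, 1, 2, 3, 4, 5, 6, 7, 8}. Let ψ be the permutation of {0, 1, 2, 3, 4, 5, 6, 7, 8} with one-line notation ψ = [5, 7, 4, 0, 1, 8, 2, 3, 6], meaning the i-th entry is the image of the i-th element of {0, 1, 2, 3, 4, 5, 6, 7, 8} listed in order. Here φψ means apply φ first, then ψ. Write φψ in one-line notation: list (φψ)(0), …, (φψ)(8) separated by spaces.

Chase each element through φ then ψ: 0 → 6 → 2; 1 → 1 → 7; 2 → 2 → 4; 3 → 7 → 3; 4 → 8 → 6; 5 → 0 → 5; 6 → 4 → 1; 7 → 3 → 0; 8 → 5 → 8.
Collecting the images, φψ = [2 7 4 3 6 5 1 0 8].

2 7 4 3 6 5 1 0 8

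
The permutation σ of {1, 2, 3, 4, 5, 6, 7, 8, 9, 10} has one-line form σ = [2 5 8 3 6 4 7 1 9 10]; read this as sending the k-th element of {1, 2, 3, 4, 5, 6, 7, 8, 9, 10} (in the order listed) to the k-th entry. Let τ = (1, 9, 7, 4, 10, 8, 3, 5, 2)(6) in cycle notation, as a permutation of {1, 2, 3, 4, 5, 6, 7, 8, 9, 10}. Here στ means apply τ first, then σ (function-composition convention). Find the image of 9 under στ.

7

First apply τ: τ(9) = 7, then σ(7) = 7. Thus (στ)(9) = 7.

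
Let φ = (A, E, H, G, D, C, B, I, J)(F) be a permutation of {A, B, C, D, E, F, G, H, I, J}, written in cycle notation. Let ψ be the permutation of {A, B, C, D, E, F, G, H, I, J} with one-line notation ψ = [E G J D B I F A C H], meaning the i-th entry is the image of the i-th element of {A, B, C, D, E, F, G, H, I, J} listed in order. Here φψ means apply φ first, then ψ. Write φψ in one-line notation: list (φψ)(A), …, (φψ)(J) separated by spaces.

Chase each element through φ then ψ: A → E → B; B → I → C; C → B → G; D → C → J; E → H → A; F → F → I; G → D → D; H → G → F; I → J → H; J → A → E.
So φψ in one-line form is B C G J A I D F H E.

B C G J A I D F H E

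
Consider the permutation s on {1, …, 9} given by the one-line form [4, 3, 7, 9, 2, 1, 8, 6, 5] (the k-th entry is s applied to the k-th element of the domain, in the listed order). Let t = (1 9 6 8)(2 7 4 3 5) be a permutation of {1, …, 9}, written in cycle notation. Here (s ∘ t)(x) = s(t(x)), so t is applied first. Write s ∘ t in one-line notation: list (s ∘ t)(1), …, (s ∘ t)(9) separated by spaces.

5 8 2 7 3 6 9 4 1

(s ∘ t)(x) = s(t(x)). Computing each image: s(t(1)) = s(9) = 5, s(t(2)) = s(7) = 8, s(t(3)) = s(5) = 2, s(t(4)) = s(3) = 7, s(t(5)) = s(2) = 3, s(t(6)) = s(8) = 6, s(t(7)) = s(4) = 9, s(t(8)) = s(1) = 4, s(t(9)) = s(6) = 1.
Hence s ∘ t = [5 8 2 7 3 6 9 4 1].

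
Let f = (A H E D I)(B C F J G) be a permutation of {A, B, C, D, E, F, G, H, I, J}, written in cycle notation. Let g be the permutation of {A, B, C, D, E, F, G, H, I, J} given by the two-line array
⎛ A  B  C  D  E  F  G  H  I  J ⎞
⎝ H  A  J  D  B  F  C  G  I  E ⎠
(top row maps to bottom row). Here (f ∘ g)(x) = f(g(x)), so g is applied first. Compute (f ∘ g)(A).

(f ∘ g)(A) = f(g(A)). g(A) = H, then f(H) = E. So (f ∘ g)(A) = E.

E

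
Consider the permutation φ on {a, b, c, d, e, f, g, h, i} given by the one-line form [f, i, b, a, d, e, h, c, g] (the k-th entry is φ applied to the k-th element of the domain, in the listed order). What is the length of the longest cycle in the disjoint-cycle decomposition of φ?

5

Decomposing into disjoint cycles gives (a, f, e, d)(b, i, g, h, c); the longest has length 5.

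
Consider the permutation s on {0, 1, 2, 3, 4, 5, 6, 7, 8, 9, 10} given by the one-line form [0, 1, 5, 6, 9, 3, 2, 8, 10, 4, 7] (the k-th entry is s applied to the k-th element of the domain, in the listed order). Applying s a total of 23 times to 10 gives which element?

Tracing 10 → 7 → … returns to 10 after 3 steps, so 10 lies in a 3-cycle (7 8 10).
On a 3-cycle, s^3 is the identity, so s^23 = s^2 there (23 ≡ 2 mod 3).
Stepping 2 places around the cycle: 10 → 7 → 8.

8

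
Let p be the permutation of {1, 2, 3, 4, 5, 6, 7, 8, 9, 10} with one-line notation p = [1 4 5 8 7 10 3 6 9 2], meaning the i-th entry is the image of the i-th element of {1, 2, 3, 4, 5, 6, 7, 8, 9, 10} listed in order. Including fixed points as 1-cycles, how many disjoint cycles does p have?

4

The cycle decomposition is (1)(2, 4, 8, 6, 10)(3, 5, 7)(9), which has 4 cycles (counting 1-cycles).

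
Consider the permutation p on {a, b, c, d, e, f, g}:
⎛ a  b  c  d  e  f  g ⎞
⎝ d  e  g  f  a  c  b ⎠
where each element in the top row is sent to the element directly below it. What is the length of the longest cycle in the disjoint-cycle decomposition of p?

Decomposing into disjoint cycles gives (a d f c g b e); the longest has length 7.

7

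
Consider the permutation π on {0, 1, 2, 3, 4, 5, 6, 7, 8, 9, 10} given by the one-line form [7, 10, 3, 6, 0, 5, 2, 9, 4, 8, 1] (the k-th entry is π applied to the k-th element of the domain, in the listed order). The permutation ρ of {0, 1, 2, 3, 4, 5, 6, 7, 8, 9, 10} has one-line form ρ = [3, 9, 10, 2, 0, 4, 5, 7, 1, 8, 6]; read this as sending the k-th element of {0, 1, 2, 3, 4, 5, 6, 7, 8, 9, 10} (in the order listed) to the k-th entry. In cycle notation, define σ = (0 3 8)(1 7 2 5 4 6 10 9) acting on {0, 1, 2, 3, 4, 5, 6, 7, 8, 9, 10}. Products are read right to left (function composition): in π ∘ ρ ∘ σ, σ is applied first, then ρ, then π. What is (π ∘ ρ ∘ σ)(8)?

6

Chase 8: σ(8) = 0; ρ(0) = 3; π(3) = 6. Hence (π ∘ ρ ∘ σ)(8) = 6.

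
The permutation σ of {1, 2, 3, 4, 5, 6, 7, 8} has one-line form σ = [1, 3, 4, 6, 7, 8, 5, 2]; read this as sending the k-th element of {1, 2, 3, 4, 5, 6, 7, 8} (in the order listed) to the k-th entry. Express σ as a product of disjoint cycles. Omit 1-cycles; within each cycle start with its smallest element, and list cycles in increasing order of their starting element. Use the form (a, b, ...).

Start at 2 and follow images: 2 → 3 → 4 → 6 → 8 → 2, giving the cycle (2, 3, 4, 6, 8).
Continuing from each remaining unvisited element yields (2, 3, 4, 6, 8)(5, 7).

(2, 3, 4, 6, 8)(5, 7)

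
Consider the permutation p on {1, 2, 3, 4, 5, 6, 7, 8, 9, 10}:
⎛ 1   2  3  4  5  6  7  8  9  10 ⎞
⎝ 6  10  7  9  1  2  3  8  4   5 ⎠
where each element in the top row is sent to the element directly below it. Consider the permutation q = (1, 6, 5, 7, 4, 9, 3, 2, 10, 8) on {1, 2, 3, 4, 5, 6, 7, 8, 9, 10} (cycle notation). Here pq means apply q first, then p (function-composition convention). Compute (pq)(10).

(pq)(10) = p(q(10)). q(10) = 8, then p(8) = 8. So (pq)(10) = 8.

8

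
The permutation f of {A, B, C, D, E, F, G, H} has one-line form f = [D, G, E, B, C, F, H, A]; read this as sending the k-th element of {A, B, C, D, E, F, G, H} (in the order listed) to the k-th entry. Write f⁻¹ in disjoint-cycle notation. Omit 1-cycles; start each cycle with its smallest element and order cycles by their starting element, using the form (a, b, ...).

The cycle decomposition of f is (A, D, B, G, H)(C, E).
The inverse reverses every cycle; in canonical form, f⁻¹ = (A, H, G, B, D)(C, E).

(A, H, G, B, D)(C, E)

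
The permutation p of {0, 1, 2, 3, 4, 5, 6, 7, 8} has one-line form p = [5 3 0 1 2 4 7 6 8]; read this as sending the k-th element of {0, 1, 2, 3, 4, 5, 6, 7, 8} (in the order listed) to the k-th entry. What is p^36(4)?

4

Tracing 4 → 2 → … returns to 4 after 4 steps, so 4 lies in a 4-cycle (0, 5, 4, 2).
Powers repeat with period 4 on this cycle, and 36 mod 4 = 0, so p^36(4) = p^0(4).
So p^36(4) = 4.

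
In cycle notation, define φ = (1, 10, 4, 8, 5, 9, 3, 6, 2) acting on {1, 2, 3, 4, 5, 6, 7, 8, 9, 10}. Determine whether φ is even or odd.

The cycle lengths are 9, 1.
A cycle is odd iff its length is even; φ has 0 even-length cycles, so sgn(φ) = (−1)^0 and φ is even.

even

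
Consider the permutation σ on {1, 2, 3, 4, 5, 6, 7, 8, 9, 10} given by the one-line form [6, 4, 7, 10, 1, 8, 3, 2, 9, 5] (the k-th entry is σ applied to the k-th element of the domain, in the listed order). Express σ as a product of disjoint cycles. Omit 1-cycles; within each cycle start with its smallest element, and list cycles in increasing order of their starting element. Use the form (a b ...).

(1 6 8 2 4 10 5)(3 7)

Start at 1 and follow images: 1 → 6 → 8 → 2 → 4 → 10 → 5 → 1, giving the cycle (1 6 8 2 4 10 5).
Repeating from the next unused element and collecting all non-trivial cycles gives (1 6 8 2 4 10 5)(3 7).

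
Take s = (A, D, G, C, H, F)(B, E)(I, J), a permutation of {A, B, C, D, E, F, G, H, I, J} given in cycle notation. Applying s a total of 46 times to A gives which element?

H

A lies in the 6-cycle (A, D, G, C, H, F).
Since the cycle has length 6, s^46 acts on it the same as s^4 (46 mod 6 = 4).
Stepping 4 places around the cycle: A → D → G → C → H.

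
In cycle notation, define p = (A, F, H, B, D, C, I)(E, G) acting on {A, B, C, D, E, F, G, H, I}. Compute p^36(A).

F

A lies in the 7-cycle (A, F, H, B, D, C, I).
On a 7-cycle, p^7 is the identity, so p^36 = p^1 there (36 ≡ 1 mod 7).
Stepping 1 place around the cycle: A → F.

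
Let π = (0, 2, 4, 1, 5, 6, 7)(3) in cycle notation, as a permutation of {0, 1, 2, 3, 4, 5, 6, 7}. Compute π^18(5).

2

5 lies in the 7-cycle (0, 2, 4, 1, 5, 6, 7).
Powers repeat with period 7 on this cycle, and 18 mod 7 = 4, so π^18(5) = π^4(5).
Stepping 4 places around the cycle: 5 → 6 → 7 → 0 → 2.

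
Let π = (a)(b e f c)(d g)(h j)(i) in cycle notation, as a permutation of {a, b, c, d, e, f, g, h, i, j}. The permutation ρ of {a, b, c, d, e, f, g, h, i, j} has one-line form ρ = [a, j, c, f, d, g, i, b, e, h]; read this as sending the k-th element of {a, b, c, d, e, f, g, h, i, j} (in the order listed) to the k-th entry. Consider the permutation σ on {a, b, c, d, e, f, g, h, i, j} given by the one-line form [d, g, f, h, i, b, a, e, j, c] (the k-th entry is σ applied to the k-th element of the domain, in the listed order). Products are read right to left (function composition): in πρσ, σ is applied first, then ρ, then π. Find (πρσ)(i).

j

Apply the permutations in order: σ(i) = j, then ρ(j) = h, then π(h) = j. So (πρσ)(i) = j.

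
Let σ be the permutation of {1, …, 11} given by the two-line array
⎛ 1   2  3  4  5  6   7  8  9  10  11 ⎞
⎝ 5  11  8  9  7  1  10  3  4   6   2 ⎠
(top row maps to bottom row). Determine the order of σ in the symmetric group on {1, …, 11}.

Writing σ as disjoint cycles, the cycle lengths are 5, 2, 2, 2.
The order of σ is the least common multiple of its cycle lengths: lcm(5, 2, 2, 2) = 10.

10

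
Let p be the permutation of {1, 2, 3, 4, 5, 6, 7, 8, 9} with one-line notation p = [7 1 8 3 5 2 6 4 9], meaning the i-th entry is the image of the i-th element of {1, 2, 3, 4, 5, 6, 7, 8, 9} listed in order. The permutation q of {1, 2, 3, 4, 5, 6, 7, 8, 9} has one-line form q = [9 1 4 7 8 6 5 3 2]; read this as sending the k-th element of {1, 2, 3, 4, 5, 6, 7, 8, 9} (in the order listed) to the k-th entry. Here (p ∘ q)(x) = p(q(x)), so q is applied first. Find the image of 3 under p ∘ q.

3

q(3) = 4, then p(4) = 3; composing gives (p ∘ q)(3) = 3.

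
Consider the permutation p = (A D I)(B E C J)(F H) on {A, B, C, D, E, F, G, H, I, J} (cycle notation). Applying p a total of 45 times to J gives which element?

B

J lies in the 4-cycle (B E C J).
Powers repeat with period 4 on this cycle, and 45 mod 4 = 1, so p^45(J) = p^1(J).
Advancing 1 step from J: J → B.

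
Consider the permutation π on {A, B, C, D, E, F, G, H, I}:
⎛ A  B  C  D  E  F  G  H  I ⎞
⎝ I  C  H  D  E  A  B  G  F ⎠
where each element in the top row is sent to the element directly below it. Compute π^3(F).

Tracing F → A → … returns to F after 3 steps, so F lies in a 3-cycle (A, I, F).
Since the cycle has length 3, π^3 acts on it the same as π^0 (3 mod 3 = 0).
So π^3(F) = F.

F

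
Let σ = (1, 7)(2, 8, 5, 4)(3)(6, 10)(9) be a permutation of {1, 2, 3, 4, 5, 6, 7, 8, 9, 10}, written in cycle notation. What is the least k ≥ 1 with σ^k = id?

The disjoint cycles have lengths 4, 2, 2, 1, 1.
The order is lcm(4, 2, 2) = 4.

4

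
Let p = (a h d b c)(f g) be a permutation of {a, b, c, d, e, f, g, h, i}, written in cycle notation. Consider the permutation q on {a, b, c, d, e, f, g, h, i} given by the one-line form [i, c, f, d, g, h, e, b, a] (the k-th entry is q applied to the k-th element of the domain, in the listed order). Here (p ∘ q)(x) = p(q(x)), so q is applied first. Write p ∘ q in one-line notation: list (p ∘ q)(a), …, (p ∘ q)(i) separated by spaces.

Chase each element through q then p: a → i → i; b → c → a; c → f → g; d → d → b; e → g → f; f → h → d; g → e → e; h → b → c; i → a → h.
Collecting the images, p ∘ q = [i a g b f d e c h].

i a g b f d e c h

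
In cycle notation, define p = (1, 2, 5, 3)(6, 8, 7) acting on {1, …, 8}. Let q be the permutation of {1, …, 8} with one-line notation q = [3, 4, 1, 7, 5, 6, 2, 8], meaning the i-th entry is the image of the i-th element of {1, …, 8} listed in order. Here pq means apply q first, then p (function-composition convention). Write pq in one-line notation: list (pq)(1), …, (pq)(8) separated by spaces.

(pq)(x) = p(q(x)). Computing each image: p(q(1)) = p(3) = 1, p(q(2)) = p(4) = 4, p(q(3)) = p(1) = 2, p(q(4)) = p(7) = 6, p(q(5)) = p(5) = 3, p(q(6)) = p(6) = 8, p(q(7)) = p(2) = 5, p(q(8)) = p(8) = 7.
Hence pq = [1 4 2 6 3 8 5 7].

1 4 2 6 3 8 5 7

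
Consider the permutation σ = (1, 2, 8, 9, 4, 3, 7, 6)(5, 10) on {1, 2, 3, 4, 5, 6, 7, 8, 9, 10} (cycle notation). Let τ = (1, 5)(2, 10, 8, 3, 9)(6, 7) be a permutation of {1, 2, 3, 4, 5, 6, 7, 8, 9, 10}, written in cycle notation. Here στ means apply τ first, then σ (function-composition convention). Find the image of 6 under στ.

τ(6) = 7, then σ(7) = 6; composing gives (στ)(6) = 6.

6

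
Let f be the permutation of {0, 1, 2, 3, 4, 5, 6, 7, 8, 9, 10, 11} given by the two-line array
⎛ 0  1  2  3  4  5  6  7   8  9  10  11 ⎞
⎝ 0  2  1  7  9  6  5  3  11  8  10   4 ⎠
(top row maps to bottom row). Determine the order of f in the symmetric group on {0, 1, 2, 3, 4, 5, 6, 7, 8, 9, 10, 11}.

4

Decomposing into disjoint cycles gives cycle lengths 4, 2, 2, 2, 1, 1.
Since disjoint cycles commute, ord(f) = lcm(4, 2, 2, 2) = 4.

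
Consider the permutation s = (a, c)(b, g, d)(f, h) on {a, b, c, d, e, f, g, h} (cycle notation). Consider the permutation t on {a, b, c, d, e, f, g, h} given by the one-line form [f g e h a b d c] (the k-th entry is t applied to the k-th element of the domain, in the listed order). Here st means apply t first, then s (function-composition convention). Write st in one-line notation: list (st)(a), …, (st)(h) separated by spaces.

(st)(x) = s(t(x)). Computing each image: s(t(a)) = s(f) = h, s(t(b)) = s(g) = d, s(t(c)) = s(e) = e, s(t(d)) = s(h) = f, s(t(e)) = s(a) = c, s(t(f)) = s(b) = g, s(t(g)) = s(d) = b, s(t(h)) = s(c) = a.
Hence st = [h d e f c g b a].

h d e f c g b a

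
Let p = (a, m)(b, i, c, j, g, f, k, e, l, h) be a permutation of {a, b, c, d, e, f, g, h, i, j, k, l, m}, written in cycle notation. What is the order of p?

10

The disjoint cycles have lengths 10, 2, 1.
The order of p is the least common multiple of its cycle lengths: lcm(10, 2) = 10.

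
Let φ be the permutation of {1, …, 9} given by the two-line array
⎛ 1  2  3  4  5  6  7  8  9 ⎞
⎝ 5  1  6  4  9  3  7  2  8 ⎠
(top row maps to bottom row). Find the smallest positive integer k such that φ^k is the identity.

Decomposing into disjoint cycles gives cycle lengths 5, 2, 1, 1.
The order of φ is the least common multiple of its cycle lengths: lcm(5, 2) = 10.

10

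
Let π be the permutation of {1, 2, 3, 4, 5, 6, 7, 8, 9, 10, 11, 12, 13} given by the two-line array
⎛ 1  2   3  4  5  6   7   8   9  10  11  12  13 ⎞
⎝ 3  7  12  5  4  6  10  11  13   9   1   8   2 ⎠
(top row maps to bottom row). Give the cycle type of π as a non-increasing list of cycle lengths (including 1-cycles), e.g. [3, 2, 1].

[5, 5, 2, 1]

The disjoint cycles are (1 3 12 8 11)(2 7 10 9 13)(4 5)(6), with lengths 5, 5, 2, 1 in non-increasing order.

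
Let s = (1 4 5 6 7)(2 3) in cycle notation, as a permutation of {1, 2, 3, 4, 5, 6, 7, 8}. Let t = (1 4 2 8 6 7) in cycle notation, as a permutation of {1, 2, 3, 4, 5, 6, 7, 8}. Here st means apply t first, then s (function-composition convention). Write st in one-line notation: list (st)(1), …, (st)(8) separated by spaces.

5 8 2 3 6 1 4 7

(st)(x) = s(t(x)). Computing each image: s(t(1)) = s(4) = 5, s(t(2)) = s(8) = 8, s(t(3)) = s(3) = 2, s(t(4)) = s(2) = 3, s(t(5)) = s(5) = 6, s(t(6)) = s(7) = 1, s(t(7)) = s(1) = 4, s(t(8)) = s(6) = 7.
Hence st = [5 8 2 3 6 1 4 7].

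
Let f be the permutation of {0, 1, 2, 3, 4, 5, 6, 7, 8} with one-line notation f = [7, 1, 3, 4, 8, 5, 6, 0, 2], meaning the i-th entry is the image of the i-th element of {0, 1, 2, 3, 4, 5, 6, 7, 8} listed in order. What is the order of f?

The disjoint-cycle form of f has cycle lengths 4, 2, 1, 1, 1.
The order of f is the least common multiple of its cycle lengths: lcm(4, 2) = 4.

4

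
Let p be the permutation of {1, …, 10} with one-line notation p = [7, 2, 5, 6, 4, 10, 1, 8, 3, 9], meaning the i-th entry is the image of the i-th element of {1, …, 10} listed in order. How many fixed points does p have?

The fixed points (elements with p(x) = x) are {2, 8}, so there are 2.

2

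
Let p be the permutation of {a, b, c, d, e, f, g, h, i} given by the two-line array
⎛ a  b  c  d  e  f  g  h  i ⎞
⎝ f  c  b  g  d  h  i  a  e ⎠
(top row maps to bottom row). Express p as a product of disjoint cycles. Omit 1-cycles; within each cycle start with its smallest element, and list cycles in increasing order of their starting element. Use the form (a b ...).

(a f h)(b c)(d g i e)

Iterating p from a gives a → f → h → a; that is the 3-cycle (a f h).
Repeating from the next unused element and collecting all non-trivial cycles gives (a f h)(b c)(d g i e).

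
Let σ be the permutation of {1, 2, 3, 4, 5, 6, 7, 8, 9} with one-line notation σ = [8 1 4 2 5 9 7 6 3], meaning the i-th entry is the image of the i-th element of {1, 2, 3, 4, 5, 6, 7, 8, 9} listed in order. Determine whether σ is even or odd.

In disjoint-cycle form the cycle lengths are 7, 1, 1.
A cycle of length ℓ contributes ℓ−1 transpositions, so σ is a product of 6 transpositions — even.

even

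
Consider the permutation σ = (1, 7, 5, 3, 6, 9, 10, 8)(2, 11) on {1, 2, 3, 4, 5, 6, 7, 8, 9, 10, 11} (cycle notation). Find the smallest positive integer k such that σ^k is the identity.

8

The cycle type of σ is (8, 2, 1).
The order is lcm(8, 2) = 8.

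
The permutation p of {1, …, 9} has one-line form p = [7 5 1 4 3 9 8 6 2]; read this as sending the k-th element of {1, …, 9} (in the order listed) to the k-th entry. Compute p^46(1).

Tracing 1 → 7 → … returns to 1 after 8 steps, so 1 lies in an 8-cycle (1 7 8 6 9 2 5 3).
On an 8-cycle, p^8 is the identity, so p^46 = p^6 there (46 ≡ 6 mod 8).
Stepping 6 places around the cycle: 1 → 7 → 8 → 6 → 9 → 2 → 5.

5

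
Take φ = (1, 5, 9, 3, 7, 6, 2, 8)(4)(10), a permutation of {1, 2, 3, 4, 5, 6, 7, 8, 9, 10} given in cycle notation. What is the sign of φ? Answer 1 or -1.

-1

The cycle lengths are 8, 1, 1.
A cycle of length ℓ contributes ℓ−1 transpositions, so φ is a product of 7 transpositions — odd.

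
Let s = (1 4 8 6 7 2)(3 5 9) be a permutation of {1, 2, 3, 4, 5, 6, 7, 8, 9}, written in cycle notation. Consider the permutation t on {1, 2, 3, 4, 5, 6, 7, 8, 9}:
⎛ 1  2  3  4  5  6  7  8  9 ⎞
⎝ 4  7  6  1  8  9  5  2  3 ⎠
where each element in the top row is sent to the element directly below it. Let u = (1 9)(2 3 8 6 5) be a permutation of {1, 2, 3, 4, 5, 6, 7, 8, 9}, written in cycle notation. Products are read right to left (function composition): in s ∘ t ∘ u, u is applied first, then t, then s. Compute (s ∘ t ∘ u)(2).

Chase 2: u(2) = 3; t(3) = 6; s(6) = 7. Hence (s ∘ t ∘ u)(2) = 7.

7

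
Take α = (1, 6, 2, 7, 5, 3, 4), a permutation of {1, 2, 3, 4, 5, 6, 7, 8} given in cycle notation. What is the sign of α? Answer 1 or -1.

The cycle lengths are 7, 1.
A cycle is odd iff its length is even; α has 0 even-length cycles, so sgn(α) = (−1)^0 and α is even.

1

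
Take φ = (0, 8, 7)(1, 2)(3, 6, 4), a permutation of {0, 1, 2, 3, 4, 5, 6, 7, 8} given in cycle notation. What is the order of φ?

The cycle type of φ is (3, 3, 2, 1).
The order is lcm(3, 3, 2) = 6.

6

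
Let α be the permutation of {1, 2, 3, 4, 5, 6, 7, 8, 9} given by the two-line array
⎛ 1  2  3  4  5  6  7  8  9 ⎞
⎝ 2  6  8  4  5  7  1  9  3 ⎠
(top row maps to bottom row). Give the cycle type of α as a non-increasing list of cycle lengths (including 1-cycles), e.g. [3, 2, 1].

The disjoint cycles are (1, 2, 6, 7)(3, 8, 9)(4)(5), with lengths 4, 3, 1, 1 in non-increasing order.

[4, 3, 1, 1]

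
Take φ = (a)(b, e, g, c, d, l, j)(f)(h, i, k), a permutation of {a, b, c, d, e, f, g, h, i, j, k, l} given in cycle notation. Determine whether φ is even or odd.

even

The cycle lengths are 7, 3, 1, 1.
A cycle of length ℓ contributes ℓ−1 transpositions, so φ is a product of 6 + 2 = 8 transpositions — even.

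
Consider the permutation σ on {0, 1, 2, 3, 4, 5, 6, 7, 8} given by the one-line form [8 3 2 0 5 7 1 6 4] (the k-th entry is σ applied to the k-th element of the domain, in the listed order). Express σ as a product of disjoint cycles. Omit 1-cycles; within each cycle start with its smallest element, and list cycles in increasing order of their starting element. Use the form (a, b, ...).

Start at 0 and follow images: 0 → 8 → 4 → 5 → 7 → 6 → 1 → 3 → 0, giving the cycle (0, 8, 4, 5, 7, 6, 1, 3).
Repeating from the next unused element and collecting all non-trivial cycles gives (0, 8, 4, 5, 7, 6, 1, 3).

(0, 8, 4, 5, 7, 6, 1, 3)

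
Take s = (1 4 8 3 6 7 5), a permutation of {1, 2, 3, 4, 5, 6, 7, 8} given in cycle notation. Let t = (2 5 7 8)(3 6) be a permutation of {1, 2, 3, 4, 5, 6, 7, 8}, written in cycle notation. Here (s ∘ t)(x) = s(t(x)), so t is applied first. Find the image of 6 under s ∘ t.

(s ∘ t)(6) = s(t(6)). t(6) = 3, then s(3) = 6. So (s ∘ t)(6) = 6.

6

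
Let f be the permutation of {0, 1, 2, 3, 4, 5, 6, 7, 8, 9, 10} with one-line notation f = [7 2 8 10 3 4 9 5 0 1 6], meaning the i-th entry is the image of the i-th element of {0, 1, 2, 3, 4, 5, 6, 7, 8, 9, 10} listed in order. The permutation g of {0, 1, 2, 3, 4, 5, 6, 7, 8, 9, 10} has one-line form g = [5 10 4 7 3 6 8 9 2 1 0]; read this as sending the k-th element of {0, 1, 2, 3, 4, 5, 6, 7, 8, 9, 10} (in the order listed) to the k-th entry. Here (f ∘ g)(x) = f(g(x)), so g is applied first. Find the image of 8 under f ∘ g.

8

First apply g: g(8) = 2, then f(2) = 8. Thus (f ∘ g)(8) = 8.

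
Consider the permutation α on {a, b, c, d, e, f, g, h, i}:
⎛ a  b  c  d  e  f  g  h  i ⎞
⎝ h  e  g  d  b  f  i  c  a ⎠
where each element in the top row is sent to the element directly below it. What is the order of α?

10

Writing α as disjoint cycles, the cycle lengths are 5, 2, 1, 1.
Since disjoint cycles commute, ord(α) = lcm(5, 2) = 10.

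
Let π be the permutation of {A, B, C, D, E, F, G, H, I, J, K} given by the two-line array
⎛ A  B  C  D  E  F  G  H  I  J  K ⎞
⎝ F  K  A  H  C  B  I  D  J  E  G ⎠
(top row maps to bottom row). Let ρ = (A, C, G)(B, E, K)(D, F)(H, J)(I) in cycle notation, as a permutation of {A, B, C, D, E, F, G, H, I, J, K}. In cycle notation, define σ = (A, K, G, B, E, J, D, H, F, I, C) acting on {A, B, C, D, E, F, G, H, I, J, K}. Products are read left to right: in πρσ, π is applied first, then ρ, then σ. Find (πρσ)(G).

Chase G: π(G) = I; ρ(I) = I; σ(I) = C. Hence (πρσ)(G) = C.

C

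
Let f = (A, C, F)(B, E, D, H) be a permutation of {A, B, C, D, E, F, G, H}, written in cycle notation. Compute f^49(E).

E lies in the 4-cycle (B, E, D, H).
On a 4-cycle, f^4 is the identity, so f^49 = f^1 there (49 ≡ 1 mod 4).
Stepping 1 place around the cycle: E → D.

D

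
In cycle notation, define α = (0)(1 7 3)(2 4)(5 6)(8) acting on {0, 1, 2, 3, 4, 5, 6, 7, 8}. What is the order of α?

The disjoint cycles have lengths 3, 2, 2, 1, 1.
The order is lcm(3, 2, 2) = 6.

6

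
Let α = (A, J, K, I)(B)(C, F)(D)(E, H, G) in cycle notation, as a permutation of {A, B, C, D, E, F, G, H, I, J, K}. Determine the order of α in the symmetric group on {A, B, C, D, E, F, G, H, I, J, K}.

The disjoint cycles have lengths 4, 3, 2, 1, 1.
Since disjoint cycles commute, ord(α) = lcm(4, 3, 2) = 12.

12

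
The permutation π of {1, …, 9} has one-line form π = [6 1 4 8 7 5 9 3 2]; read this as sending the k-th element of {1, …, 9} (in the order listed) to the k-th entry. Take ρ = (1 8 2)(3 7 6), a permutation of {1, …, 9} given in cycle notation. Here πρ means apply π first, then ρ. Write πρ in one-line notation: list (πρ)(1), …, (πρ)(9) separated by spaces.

(πρ)(x) = ρ(π(x)). Computing each image: ρ(π(1)) = ρ(6) = 3, ρ(π(2)) = ρ(1) = 8, ρ(π(3)) = ρ(4) = 4, ρ(π(4)) = ρ(8) = 2, ρ(π(5)) = ρ(7) = 6, ρ(π(6)) = ρ(5) = 5, ρ(π(7)) = ρ(9) = 9, ρ(π(8)) = ρ(3) = 7, ρ(π(9)) = ρ(2) = 1.
Hence πρ = [3 8 4 2 6 5 9 7 1].

3 8 4 2 6 5 9 7 1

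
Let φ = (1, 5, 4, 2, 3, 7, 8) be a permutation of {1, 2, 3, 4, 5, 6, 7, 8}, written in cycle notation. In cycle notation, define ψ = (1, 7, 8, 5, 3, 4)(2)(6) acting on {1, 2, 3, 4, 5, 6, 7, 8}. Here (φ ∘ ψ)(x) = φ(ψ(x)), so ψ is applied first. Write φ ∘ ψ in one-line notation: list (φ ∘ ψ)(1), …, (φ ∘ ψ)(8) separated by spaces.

8 3 2 5 7 6 1 4

Chase each element through ψ then φ: 1 → 7 → 8; 2 → 2 → 3; 3 → 4 → 2; 4 → 1 → 5; 5 → 3 → 7; 6 → 6 → 6; 7 → 8 → 1; 8 → 5 → 4.
So φ ∘ ψ in one-line form is 8 3 2 5 7 6 1 4.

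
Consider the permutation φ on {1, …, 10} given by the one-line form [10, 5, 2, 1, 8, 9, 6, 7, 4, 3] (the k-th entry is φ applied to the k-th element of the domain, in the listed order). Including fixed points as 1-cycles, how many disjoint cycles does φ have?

1

The cycle decomposition is (1, 10, 3, 2, 5, 8, 7, 6, 9, 4), which has 1 cycle (counting 1-cycles).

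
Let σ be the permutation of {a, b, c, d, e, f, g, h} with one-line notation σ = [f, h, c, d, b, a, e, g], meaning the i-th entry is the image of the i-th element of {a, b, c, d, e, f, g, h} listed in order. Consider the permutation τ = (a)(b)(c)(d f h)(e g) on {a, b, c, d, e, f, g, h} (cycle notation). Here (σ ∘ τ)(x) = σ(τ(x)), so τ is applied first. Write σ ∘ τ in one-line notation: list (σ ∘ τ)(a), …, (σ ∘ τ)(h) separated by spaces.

Chase each element through τ then σ: a → a → f; b → b → h; c → c → c; d → f → a; e → g → e; f → h → g; g → e → b; h → d → d.
Collecting the images, σ ∘ τ = [f h c a e g b d].

f h c a e g b d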